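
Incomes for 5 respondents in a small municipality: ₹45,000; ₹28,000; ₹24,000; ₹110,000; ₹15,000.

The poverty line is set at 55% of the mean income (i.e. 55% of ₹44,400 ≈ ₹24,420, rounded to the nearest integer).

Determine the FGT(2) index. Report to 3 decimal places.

0.030

Poor units: ₹15,000, ₹24,000 (q = 2 of N = 5).
Relative gaps: (24420−15000)/24420 = 0.3857; (24420−24000)/24420 = 0.0172.
Squared: 0.1488; 0.0003.
Sum = 0.149098; P₂ = 0.149098 / 5 = 0.030.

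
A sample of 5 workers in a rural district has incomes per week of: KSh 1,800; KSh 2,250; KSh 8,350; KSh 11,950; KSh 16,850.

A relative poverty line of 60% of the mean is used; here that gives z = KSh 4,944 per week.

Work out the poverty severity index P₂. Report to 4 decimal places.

Below z: KSh 1,800, KSh 2,250 (q = 2 of N = 5).
Normalized shortfalls: (4944−1800)/4944 = 0.6359; (4944−2250)/4944 = 0.5449.
Squared: 0.4044; 0.2969.
Sum = 0.701316; P₂ = 0.701316 / 5 = 0.1403.

0.1403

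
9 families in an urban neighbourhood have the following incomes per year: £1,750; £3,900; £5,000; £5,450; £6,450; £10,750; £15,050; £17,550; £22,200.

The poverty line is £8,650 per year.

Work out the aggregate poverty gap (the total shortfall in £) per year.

£20,700

Below z: £1,750, £3,900, £5,000, £5,450, £6,450 (q = 5 of N = 9).
Individual gaps: 8650−1750 = 6900; 8650−3900 = 4750; 8650−5000 = 3650; 8650−5450 = 3200; 8650−6450 = 2200.
Aggregate gap = £20,700.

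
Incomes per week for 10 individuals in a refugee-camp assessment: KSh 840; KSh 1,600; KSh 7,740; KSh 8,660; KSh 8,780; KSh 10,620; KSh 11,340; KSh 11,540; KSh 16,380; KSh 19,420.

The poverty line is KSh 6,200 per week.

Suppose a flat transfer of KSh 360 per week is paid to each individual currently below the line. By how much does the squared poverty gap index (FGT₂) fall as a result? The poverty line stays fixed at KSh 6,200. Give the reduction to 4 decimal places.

Before: below the line — KSh 840, KSh 1,600; squared poverty gap index (FGT₂) = 0.129786.
After the KSh 360 transfer: below the line — KSh 1,200, KSh 1,960; squared poverty gap index (FGT₂) = 0.111804.
Reduction = 0.129786 − 0.111804 = 0.0180.

0.0180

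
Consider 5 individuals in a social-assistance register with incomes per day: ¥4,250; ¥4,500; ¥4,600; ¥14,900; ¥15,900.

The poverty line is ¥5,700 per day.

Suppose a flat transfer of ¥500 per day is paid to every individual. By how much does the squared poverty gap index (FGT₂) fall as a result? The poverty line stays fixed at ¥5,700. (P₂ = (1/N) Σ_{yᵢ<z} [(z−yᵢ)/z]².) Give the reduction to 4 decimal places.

Before: below the line — ¥4,250, ¥4,500, ¥4,600; squared poverty gap index (FGT₂) = 0.029255.
After the ¥500 transfer: below the line — ¥4,750, ¥5,000, ¥5,100; squared poverty gap index (FGT₂) = 0.010788.
Reduction = 0.029255 − 0.010788 = 0.0185.

0.0185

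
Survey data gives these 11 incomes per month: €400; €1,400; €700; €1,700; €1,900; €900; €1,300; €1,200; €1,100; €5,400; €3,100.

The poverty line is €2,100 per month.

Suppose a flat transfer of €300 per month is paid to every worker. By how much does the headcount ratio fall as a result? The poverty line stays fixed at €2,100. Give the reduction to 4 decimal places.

0.0909

Before: below the line — €400, €700, €900, €1,100, €1,200, €1,300, €1,400, €1,700, €1,900; headcount ratio = 0.818182.
After the €300 transfer: below the line — €700, €1,000, €1,200, €1,400, €1,500, €1,600, €1,700, €2,000; headcount ratio = 0.727273.
Reduction = 0.818182 − 0.727273 = 0.0909.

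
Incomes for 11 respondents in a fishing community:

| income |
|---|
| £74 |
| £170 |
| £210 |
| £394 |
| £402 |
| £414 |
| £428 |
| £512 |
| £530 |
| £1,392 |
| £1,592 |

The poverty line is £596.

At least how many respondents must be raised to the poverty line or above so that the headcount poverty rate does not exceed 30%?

6

Currently q = 9 of N = 11 are below the line (H = 0.818).
A headcount ratio of at most 30% allows at most ⌊0.30 × 11⌋ = 3 poor respondents.
So at least 9 − 3 = 6 must be lifted.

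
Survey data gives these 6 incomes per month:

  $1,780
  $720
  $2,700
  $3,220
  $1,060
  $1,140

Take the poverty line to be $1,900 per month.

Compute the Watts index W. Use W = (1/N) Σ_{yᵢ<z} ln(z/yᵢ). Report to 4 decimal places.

0.3550

Below the line: $720, $1,060, $1,140, $1,780 (q = 4 of N = 6).
Log shortfalls: ln(1900/720) = 0.9704; ln(1900/1060) = 0.5836; ln(1900/1140) = 0.5108; ln(1900/1780) = 0.0652.
W = 2.130009 / 6 = 0.3550.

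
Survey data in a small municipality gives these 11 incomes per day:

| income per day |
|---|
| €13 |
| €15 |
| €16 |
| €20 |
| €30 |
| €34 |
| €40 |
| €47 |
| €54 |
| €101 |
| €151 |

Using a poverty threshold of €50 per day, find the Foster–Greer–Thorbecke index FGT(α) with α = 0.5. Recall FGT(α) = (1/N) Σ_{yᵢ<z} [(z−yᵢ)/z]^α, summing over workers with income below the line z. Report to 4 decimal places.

0.4715

Incomes under z: €13, €15, €16, €20, €30, €34, €40, €47 (q = 8 of N = 11).
Normalized shortfalls: (50−13)/50 = 0.7400; (50−15)/50 = 0.7000; (50−16)/50 = 0.6800; (50−20)/50 = 0.6000; (50−30)/50 = 0.4000; (50−34)/50 = 0.3200; (50−40)/50 = 0.2000; (50−47)/50 = 0.0600.
Raised to α = 0.5: 0.86023; 0.83666; 0.82462; 0.77460; 0.63246; 0.56569; 0.44721; 0.24495.
Sum = 5.186414; FGT(0.5) = 5.186414 / 11 = 0.4715.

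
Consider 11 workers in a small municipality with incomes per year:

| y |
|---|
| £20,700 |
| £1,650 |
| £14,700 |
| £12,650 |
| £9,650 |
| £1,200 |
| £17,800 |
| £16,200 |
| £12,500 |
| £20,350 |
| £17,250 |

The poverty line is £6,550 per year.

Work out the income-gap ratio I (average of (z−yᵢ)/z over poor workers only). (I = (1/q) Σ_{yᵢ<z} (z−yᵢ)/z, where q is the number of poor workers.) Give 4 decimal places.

Incomes under z: £1,200, £1,650 (q = 2 of N = 11).
Relative gaps: 0.8168, 0.7481; sum = 1.564885.
The income-gap ratio divides by q (the poor only): 1.564885 / 2 = 0.7824.

0.7824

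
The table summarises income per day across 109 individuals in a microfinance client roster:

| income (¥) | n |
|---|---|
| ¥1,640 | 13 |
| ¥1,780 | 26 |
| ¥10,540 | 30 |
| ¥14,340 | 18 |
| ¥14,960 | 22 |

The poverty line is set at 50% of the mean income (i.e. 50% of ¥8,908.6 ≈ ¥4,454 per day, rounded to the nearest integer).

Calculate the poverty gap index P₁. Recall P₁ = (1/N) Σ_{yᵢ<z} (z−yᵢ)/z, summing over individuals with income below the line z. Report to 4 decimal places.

Below the line: 13×¥1,640, 26×¥1,780 (q = 39 of N = 109).
Relative gaps: (4454−1640)/4454 = 0.6318 (×13); (4454−1780)/4454 = 0.6004 (×26).
Σ = 23.822631. Dividing by the full population N = 109 gives P₁ = 0.2186.

0.2186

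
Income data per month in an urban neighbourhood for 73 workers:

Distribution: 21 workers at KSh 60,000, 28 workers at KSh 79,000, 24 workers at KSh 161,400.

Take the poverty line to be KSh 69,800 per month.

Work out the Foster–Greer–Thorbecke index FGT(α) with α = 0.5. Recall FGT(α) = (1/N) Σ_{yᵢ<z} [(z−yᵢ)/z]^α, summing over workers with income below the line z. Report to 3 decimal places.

Incomes under z: 21×KSh 60,000 (q = 21 of N = 73).
Relative gaps: (69800−60000)/69800 = 0.1404 (×21).
Raised to α = 0.5: 0.37470 (×21).
Sum = 7.868730; FGT(0.5) = 7.868730 / 73 = 0.108.

0.108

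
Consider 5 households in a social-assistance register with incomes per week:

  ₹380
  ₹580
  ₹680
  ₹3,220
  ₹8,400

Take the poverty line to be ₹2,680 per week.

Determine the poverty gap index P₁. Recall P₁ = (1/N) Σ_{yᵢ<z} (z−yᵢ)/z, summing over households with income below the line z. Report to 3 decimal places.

Below z: ₹380, ₹580, ₹680 (q = 3 of N = 5).
Shortfall ratios: (2680−380)/2680 = 0.8582; (2680−580)/2680 = 0.7836; (2680−680)/2680 = 0.7463.
Σ = 2.388060. Dividing by the full population N = 5 gives P₁ = 0.478.

0.478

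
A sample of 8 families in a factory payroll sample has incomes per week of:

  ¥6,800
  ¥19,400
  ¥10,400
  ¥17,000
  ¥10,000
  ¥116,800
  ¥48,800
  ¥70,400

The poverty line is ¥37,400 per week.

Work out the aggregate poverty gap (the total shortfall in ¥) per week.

¥123,400

Below the line: ¥6,800, ¥10,000, ¥10,400, ¥17,000, ¥19,400 (q = 5 of N = 8).
Individual gaps: 37400−6800 = 30600; 37400−10000 = 27400; 37400−10400 = 27000; 37400−17000 = 20400; 37400−19400 = 18000.
Aggregate gap = ¥123,400.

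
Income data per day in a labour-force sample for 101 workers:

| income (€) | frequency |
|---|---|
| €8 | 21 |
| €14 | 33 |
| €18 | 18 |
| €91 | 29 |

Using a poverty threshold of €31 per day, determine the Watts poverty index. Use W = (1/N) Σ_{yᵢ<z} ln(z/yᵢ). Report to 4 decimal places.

Poor units: 21×€8, 33×€14, 18×€18 (q = 72 of N = 101).
Log shortfalls: ln(31/8) = 1.3545 (×21); ln(31/14) = 0.7949 (×33); ln(31/18) = 0.5436 (×18).
W = 64.463223 / 101 = 0.6382.

0.6382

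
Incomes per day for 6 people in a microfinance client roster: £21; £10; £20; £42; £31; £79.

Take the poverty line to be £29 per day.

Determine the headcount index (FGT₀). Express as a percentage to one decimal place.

50.0%

3 of the 6 people have income below £29.
H = 3/6 = 50.0%.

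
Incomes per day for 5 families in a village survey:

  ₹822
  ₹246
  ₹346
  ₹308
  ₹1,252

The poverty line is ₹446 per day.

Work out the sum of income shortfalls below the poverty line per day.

Below the line: ₹246, ₹308, ₹346 (q = 3 of N = 5).
Individual gaps: 446−246 = 200; 446−308 = 138; 446−346 = 100.
Aggregate gap = ₹438.

₹438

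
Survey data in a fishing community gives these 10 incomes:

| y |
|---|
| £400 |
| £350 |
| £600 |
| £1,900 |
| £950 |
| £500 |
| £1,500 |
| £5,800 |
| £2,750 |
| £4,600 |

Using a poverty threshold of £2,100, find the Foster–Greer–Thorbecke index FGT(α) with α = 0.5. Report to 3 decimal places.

0.511

Below the line: £350, £400, £500, £600, £950, £1,500, £1,900 (q = 7 of N = 10).
Gap ratios (z−y)/z: (2100−350)/2100 = 0.8333; (2100−400)/2100 = 0.8095; (2100−500)/2100 = 0.7619; (2100−600)/2100 = 0.7143; (2100−950)/2100 = 0.5476; (2100−1500)/2100 = 0.2857; (2100−1900)/2100 = 0.0952.
Raised to α = 0.5: 0.91287; 0.89974; 0.87287; 0.84515; 0.74001; 0.53452; 0.30861.
Sum = 5.113774; FGT(0.5) = 5.113774 / 10 = 0.511.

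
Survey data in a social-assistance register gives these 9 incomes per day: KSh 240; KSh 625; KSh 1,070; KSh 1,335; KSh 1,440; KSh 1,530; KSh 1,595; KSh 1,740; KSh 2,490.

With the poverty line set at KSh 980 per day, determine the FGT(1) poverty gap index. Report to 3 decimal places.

Incomes under z: KSh 240, KSh 625 (q = 2 of N = 9).
Gap ratios (z−y)/z: (980−240)/980 = 0.7551; (980−625)/980 = 0.3622.
Σ = 1.117347. Dividing by the full population N = 9 gives P₁ = 0.124.

0.124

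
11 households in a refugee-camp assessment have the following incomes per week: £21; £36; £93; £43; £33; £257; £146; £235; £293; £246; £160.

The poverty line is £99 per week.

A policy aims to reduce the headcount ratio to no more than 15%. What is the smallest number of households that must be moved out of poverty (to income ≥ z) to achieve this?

4

5 of the 11 households are poor, so H = 5/11 = 0.455.
A headcount ratio of at most 15% allows at most ⌊0.15 × 11⌋ = 1 poor households.
So at least 5 − 1 = 4 must be lifted.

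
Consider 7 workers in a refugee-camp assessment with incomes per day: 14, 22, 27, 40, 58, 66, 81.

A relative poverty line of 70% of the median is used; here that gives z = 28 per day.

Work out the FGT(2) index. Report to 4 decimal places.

Below the line: 14, 22, 27 (q = 3 of N = 7).
Gap ratios (z−y)/z: (28−14)/28 = 0.5000; (28−22)/28 = 0.2143; (28−27)/28 = 0.0357.
Squared: 0.2500; 0.0459; 0.0013.
Sum = 0.297194; P₂ = 0.297194 / 7 = 0.0425.

0.0425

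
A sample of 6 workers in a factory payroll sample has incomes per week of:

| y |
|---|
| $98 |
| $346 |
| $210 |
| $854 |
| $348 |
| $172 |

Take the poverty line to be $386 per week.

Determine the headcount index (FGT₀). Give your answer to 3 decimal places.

0.833

5 of the 6 workers have income below $386.
H = 5/6 = 0.833.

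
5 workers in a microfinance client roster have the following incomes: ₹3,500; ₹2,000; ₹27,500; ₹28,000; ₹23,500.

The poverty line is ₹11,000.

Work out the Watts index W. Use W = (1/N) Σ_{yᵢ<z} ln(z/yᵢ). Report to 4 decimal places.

Below the line: ₹2,000, ₹3,500 (q = 2 of N = 5).
Log gaps: ln(11000/2000) = 1.7047; ln(11000/3500) = 1.1451.
W = 2.849880 / 5 = 0.5700.

0.5700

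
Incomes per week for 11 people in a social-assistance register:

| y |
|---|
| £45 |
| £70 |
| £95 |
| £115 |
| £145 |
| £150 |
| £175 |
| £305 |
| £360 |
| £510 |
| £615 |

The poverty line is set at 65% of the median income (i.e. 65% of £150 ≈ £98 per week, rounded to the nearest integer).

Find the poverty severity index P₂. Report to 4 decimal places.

0.0341

Poor units: £45, £70, £95 (q = 3 of N = 11).
Normalized shortfalls: (98−45)/98 = 0.5408; (98−70)/98 = 0.2857; (98−95)/98 = 0.0306.
Squared: 0.2925; 0.0816; 0.0009.
Sum = 0.375052; P₂ = 0.375052 / 11 = 0.0341.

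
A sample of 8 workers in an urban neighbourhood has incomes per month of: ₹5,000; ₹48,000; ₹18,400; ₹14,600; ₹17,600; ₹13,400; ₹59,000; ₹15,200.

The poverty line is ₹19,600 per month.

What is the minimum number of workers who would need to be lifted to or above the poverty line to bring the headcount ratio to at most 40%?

3

Currently q = 6 of N = 8 are below the line (H = 0.750).
A headcount ratio of at most 40% allows at most ⌊0.40 × 8⌋ = 3 poor workers.
So at least 6 − 3 = 3 must be lifted.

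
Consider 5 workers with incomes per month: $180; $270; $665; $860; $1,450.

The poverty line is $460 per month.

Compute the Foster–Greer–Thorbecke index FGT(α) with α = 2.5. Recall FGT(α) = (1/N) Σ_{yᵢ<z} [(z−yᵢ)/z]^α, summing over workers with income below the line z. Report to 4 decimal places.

Below the line: $180, $270 (q = 2 of N = 5).
Shortfall ratios: (460−180)/460 = 0.6087; (460−270)/460 = 0.4130.
Raised to α = 2.5: 0.28907; 0.10965.
Sum = 0.398713; FGT(2.5) = 0.398713 / 5 = 0.0797.

0.0797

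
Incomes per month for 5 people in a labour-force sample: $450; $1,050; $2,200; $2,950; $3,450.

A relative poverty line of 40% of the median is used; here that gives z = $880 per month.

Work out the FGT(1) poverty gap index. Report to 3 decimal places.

0.098

Incomes under z: $450 (q = 1 of N = 5).
Shortfall ratios: (880−450)/880 = 0.4886.
Sum of shortfalls = 0.488636; P₁ averages over all N: 0.488636 / 5 = 0.098.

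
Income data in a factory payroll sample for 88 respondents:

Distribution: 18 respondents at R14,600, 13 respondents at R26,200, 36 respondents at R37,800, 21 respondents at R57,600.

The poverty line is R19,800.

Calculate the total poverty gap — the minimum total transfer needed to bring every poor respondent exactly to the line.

R93,600

Incomes under z: 18×R14,600 (q = 18 of N = 88).
Individual gaps: 18×(19800−14600) = 93600.
Aggregate gap = R93,600.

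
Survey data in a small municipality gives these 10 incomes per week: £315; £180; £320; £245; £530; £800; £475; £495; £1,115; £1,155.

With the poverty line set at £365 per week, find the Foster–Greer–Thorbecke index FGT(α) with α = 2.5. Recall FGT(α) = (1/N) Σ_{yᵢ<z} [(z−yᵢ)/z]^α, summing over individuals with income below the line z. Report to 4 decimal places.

0.0257

Incomes under z: £180, £245, £315, £320 (q = 4 of N = 10).
Normalized shortfalls: (365−180)/365 = 0.5068; (365−245)/365 = 0.3288; (365−315)/365 = 0.1370; (365−320)/365 = 0.1233.
Raised to α = 2.5: 0.18289; 0.06198; 0.00695; 0.00534.
Sum = 0.257151; FGT(2.5) = 0.257151 / 10 = 0.0257.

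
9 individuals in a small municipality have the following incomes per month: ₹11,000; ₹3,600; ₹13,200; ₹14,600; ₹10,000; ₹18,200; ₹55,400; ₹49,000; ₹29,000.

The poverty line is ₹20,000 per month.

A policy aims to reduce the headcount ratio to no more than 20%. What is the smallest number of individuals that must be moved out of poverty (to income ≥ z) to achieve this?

6 of the 9 individuals are poor, so H = 6/9 = 0.667.
A headcount ratio of at most 20% allows at most ⌊0.20 × 9⌋ = 1 poor individuals.
So at least 6 − 1 = 5 must be lifted.

5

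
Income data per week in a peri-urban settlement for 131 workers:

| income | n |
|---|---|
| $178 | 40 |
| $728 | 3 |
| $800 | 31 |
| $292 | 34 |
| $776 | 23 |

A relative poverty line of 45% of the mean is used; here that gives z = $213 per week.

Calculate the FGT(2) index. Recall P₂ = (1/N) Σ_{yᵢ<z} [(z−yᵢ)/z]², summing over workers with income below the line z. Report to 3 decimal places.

Below the line: 40×$178 (q = 40 of N = 131).
Gap ratios (z−y)/z: (213−178)/213 = 0.1643 (×40).
Squared: 0.0270 (×40).
Sum = 1.080033; P₂ = 1.080033 / 131 = 0.008.

0.008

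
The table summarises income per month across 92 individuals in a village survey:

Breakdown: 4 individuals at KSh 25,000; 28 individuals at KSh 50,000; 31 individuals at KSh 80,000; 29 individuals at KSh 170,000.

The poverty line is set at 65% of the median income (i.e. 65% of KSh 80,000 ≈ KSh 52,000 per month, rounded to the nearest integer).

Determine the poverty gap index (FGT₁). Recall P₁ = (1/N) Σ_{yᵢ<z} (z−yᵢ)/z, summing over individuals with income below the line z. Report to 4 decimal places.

0.0343

Below the line: 4×KSh 25,000, 28×KSh 50,000 (q = 32 of N = 92).
Shortfall ratios: (52000−25000)/52000 = 0.5192 (×4); (52000−50000)/52000 = 0.0385 (×28).
Sum of shortfalls = 3.153846; P₁ averages over all N: 3.153846 / 92 = 0.0343.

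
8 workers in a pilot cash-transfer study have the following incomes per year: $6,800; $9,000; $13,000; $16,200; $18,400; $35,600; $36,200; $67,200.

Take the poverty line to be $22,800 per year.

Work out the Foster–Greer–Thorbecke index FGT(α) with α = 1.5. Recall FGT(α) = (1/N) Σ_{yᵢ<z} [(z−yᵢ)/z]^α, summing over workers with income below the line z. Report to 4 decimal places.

0.1976

Below the line: $6,800, $9,000, $13,000, $16,200, $18,400 (q = 5 of N = 8).
Shortfall ratios: (22800−6800)/22800 = 0.7018; (22800−9000)/22800 = 0.6053; (22800−13000)/22800 = 0.4298; (22800−16200)/22800 = 0.2895; (22800−18400)/22800 = 0.1930.
Raised to α = 1.5: 0.58787; 0.47089; 0.28180; 0.15574; 0.08478.
Sum = 1.581071; FGT(1.5) = 1.581071 / 8 = 0.1976.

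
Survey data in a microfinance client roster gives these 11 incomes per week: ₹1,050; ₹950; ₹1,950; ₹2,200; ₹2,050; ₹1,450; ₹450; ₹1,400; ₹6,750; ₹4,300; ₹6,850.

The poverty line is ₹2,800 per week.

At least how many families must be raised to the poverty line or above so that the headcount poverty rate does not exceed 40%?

8 of the 11 families are poor, so H = 8/11 = 0.727.
A headcount ratio of at most 40% allows at most ⌊0.40 × 11⌋ = 4 poor families.
So at least 8 − 4 = 4 must be lifted.

4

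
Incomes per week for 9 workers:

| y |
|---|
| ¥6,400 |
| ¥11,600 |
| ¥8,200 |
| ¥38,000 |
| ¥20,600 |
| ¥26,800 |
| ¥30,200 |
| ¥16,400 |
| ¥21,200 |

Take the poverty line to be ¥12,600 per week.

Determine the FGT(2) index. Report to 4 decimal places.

Incomes under z: ¥6,400, ¥8,200, ¥11,600 (q = 3 of N = 9).
Shortfall ratios: (12600−6400)/12600 = 0.4921; (12600−8200)/12600 = 0.3492; (12600−11600)/12600 = 0.0794.
Squared: 0.2421; 0.1219; 0.0063.
Sum = 0.370370; P₂ = 0.370370 / 9 = 0.0412.

0.0412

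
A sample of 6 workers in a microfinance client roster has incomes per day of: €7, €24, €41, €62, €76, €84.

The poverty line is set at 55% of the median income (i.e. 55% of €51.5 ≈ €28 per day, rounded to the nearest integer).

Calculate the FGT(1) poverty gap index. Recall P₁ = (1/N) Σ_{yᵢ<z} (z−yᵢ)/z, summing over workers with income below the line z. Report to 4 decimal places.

Below z: €7, €24 (q = 2 of N = 6).
Relative gaps: (28−7)/28 = 0.7500; (28−24)/28 = 0.1429.
Sum of shortfalls = 0.892857; P₁ averages over all N: 0.892857 / 6 = 0.1488.

0.1488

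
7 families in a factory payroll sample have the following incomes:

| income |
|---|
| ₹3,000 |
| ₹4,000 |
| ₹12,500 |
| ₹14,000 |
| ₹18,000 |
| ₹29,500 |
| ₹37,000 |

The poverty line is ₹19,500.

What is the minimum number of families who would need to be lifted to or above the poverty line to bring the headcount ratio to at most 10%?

Currently q = 5 of N = 7 are below the line (H = 0.714).
A headcount ratio of at most 10% allows at most ⌊0.10 × 7⌋ = 0 poor families.
So at least 5 − 0 = 5 must be lifted.

5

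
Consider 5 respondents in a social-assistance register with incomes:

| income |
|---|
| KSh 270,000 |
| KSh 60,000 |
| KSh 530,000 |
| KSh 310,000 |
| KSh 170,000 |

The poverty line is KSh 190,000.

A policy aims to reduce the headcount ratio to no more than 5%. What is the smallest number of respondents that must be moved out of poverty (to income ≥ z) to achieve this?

2

Currently q = 2 of N = 5 are below the line (H = 0.400).
A headcount ratio of at most 5% allows at most ⌊0.05 × 5⌋ = 0 poor respondents.
So at least 2 − 0 = 2 must be lifted.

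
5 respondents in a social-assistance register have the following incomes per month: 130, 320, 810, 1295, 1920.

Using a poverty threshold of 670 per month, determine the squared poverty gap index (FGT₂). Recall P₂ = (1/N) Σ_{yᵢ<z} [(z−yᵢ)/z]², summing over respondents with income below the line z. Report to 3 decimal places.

Poor units: 130, 320 (q = 2 of N = 5).
Shortfall ratios: (670−130)/670 = 0.8060; (670−320)/670 = 0.5224.
Squared: 0.6496; 0.2729.
Sum = 0.922477; P₂ = 0.922477 / 5 = 0.184.

0.184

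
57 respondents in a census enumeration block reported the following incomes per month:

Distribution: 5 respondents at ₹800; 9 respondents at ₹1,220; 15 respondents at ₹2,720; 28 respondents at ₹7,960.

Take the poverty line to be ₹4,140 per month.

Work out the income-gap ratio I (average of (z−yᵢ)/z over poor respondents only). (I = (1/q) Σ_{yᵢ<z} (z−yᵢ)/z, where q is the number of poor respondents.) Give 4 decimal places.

0.5354

Below z: 5×₹800, 9×₹1,220, 15×₹2,720 (q = 29 of N = 57).
Shortfall ratios (z−y)/z: 0.8068 (×5), 0.7053 (×9), 0.3430 (×15); sum = 15.526570.
The income-gap ratio divides by q (the poor only): 15.526570 / 29 = 0.5354.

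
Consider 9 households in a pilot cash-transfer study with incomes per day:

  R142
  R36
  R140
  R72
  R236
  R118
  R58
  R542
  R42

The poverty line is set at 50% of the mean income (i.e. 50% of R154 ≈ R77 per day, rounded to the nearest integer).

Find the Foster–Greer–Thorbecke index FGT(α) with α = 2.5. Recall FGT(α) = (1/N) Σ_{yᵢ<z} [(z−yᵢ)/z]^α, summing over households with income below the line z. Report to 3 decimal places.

0.042

Below the line: R36, R42, R58, R72 (q = 4 of N = 9).
Shortfall ratios: (77−36)/77 = 0.5325; (77−42)/77 = 0.4545; (77−58)/77 = 0.2468; (77−72)/77 = 0.0649.
Raised to α = 2.5: 0.20689; 0.13930; 0.03025; 0.00107.
Sum = 0.377504; FGT(2.5) = 0.377504 / 9 = 0.042.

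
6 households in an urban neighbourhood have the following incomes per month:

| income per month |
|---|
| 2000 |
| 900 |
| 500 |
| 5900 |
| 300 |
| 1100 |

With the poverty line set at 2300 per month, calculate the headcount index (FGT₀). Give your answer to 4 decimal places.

5 of the 6 households have income below 2300.
H = 5/6 = 0.8333.

0.8333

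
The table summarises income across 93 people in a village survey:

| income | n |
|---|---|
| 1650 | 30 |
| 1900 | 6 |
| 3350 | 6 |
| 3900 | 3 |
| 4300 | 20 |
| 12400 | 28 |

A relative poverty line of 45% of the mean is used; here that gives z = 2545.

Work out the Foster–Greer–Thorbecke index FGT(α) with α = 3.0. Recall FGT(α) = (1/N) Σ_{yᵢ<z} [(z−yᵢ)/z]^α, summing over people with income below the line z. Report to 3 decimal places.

Incomes under z: 30×1650, 6×1900 (q = 36 of N = 93).
Gap ratios (z−y)/z: (2545−1650)/2545 = 0.3517 (×30); (2545−1900)/2545 = 0.2534 (×6).
Raised to α = 3.0: 0.04349 (×30); 0.01628 (×6).
Sum = 1.402420; FGT(3.0) = 1.402420 / 93 = 0.015.

0.015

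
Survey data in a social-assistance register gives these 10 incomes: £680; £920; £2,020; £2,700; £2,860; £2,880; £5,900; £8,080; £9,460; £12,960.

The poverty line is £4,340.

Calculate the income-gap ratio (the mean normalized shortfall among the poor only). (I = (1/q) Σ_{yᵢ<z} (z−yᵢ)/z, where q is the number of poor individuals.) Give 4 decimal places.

0.5369

Poor units: £680, £920, £2,020, £2,700, £2,860, £2,880 (q = 6 of N = 10).
Relative gaps: 0.8433, 0.7880, 0.5346, 0.3779, 0.3410, 0.3364; sum = 3.221198.
I averages over the q = 6 poor units only: 3.221198 / 6 = 0.5369.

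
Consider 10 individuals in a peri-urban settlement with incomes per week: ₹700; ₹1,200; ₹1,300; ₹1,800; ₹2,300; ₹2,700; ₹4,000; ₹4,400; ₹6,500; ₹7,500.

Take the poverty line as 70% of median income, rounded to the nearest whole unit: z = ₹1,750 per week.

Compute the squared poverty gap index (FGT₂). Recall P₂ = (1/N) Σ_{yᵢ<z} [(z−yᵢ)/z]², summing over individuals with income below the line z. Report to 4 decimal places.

0.0525

Poor units: ₹700, ₹1,200, ₹1,300 (q = 3 of N = 10).
Gap ratios (z−y)/z: (1750−700)/1750 = 0.6000; (1750−1200)/1750 = 0.3143; (1750−1300)/1750 = 0.2571.
Squared: 0.3600; 0.0988; 0.0661.
Sum = 0.524898; P₂ = 0.524898 / 10 = 0.0525.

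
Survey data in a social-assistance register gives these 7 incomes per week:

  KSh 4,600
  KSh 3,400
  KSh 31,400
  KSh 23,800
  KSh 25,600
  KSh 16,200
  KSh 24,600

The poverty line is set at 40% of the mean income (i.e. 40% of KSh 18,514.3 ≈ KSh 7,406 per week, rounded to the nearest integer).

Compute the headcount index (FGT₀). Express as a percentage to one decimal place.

2 of the 7 people have income below KSh 7,406.
H = 2/7 = 28.6%.

28.6%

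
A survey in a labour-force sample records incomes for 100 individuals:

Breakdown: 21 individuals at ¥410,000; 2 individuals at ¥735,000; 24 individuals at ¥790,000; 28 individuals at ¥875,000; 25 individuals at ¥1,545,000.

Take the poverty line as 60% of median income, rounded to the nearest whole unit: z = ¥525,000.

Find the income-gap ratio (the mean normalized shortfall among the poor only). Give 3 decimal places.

Below z: 21×¥410,000 (q = 21 of N = 100).
Shortfall ratios (z−y)/z: 0.2190 (×21); sum = 4.600000.
The income-gap ratio divides by q (the poor only): 4.600000 / 21 = 0.219.

0.219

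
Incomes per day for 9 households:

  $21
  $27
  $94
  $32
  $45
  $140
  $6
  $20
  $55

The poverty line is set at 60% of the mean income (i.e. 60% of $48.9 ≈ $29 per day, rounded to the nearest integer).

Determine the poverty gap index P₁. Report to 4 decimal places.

Poor units: $6, $20, $21, $27 (q = 4 of N = 9).
Shortfall ratios: (29−6)/29 = 0.7931; (29−20)/29 = 0.3103; (29−21)/29 = 0.2759; (29−27)/29 = 0.0690.
Sum of shortfalls = 1.448276; P₁ averages over all N: 1.448276 / 9 = 0.1609.

0.1609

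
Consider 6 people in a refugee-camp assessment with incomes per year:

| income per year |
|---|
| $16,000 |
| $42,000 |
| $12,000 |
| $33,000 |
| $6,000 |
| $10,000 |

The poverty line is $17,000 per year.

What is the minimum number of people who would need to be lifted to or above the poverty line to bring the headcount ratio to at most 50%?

Currently q = 4 of N = 6 are below the line (H = 0.667).
A headcount ratio of at most 50% allows at most ⌊0.50 × 6⌋ = 3 poor people.
So at least 4 − 3 = 1 must be lifted.

1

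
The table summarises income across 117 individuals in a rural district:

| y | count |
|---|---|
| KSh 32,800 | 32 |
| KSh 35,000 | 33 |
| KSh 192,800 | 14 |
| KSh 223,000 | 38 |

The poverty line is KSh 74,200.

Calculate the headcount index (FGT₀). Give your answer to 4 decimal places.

65 of the 117 individuals have income below KSh 74,200.
H = 65/117 = 0.5556.

0.5556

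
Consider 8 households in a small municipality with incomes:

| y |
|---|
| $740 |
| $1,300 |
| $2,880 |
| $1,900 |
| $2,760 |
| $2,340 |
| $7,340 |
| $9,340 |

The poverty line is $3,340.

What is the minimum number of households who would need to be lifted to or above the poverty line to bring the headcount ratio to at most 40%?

6 of the 8 households are poor, so H = 6/8 = 0.750.
A headcount ratio of at most 40% allows at most ⌊0.40 × 8⌋ = 3 poor households.
So at least 6 − 3 = 3 must be lifted.

3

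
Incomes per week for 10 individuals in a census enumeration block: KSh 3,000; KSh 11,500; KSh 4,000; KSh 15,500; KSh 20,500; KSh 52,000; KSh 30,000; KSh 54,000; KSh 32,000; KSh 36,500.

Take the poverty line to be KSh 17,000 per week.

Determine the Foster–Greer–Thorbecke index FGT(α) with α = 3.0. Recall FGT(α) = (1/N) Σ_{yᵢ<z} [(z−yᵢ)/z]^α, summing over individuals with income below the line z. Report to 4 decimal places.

0.1040

Poor units: KSh 3,000, KSh 4,000, KSh 11,500, KSh 15,500 (q = 4 of N = 10).
Gap ratios (z−y)/z: (17000−3000)/17000 = 0.8235; (17000−4000)/17000 = 0.7647; (17000−11500)/17000 = 0.3235; (17000−15500)/17000 = 0.0882.
Raised to α = 3.0: 0.55852; 0.44718; 0.03386; 0.00069.
Sum = 1.040250; FGT(3.0) = 1.040250 / 10 = 0.1040.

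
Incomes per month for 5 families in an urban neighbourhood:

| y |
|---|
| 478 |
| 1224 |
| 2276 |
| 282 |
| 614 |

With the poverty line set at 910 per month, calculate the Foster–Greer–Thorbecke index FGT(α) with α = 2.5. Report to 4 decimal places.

0.1223

Poor units: 282, 478, 614 (q = 3 of N = 5).
Relative gaps: (910−282)/910 = 0.6901; (910−478)/910 = 0.4747; (910−614)/910 = 0.3253.
Raised to α = 2.5: 0.39564; 0.15528; 0.06034.
Sum = 0.611255; FGT(2.5) = 0.611255 / 5 = 0.1223.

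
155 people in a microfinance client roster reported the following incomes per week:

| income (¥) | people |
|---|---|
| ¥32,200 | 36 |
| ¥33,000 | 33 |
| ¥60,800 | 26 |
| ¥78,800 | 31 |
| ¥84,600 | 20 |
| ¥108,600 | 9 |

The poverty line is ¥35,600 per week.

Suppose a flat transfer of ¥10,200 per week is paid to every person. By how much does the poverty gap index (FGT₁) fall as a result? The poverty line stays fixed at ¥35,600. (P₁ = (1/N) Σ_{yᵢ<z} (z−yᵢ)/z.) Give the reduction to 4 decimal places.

Before: below the line — 36×¥32,200, 33×¥33,000; poverty gap index (FGT₁) = 0.037731.
After the ¥10,200 transfer: below the line — none; poverty gap index (FGT₁) = 0.000000.
Reduction = 0.037731 − 0.000000 = 0.0377.

0.0377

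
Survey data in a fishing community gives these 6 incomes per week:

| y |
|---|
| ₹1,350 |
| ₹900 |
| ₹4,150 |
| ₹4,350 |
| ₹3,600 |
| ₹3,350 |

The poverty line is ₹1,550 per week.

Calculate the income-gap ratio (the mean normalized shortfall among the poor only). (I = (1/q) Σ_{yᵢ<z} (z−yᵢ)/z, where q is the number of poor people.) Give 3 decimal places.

Below z: ₹900, ₹1,350 (q = 2 of N = 6).
Shortfall ratios (z−y)/z: 0.4194, 0.1290; sum = 0.548387.
The income-gap ratio divides by q (the poor only): 0.548387 / 2 = 0.274.

0.274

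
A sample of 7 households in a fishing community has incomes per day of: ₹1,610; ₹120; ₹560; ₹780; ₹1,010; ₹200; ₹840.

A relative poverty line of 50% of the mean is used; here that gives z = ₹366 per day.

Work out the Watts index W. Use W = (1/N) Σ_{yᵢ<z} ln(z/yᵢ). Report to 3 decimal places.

0.246

Below z: ₹120, ₹200 (q = 2 of N = 7).
Log shortfalls: ln(366/120) = 1.1151; ln(366/200) = 0.6043.
W = 1.719458 / 7 = 0.246.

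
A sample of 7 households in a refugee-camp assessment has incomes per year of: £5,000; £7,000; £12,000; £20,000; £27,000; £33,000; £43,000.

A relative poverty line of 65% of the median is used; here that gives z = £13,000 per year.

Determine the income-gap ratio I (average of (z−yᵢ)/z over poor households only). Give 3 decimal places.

0.385

Poor units: £5,000, £7,000, £12,000 (q = 3 of N = 7).
Shortfall ratios (z−y)/z: 0.6154, 0.4615, 0.0769; sum = 1.153846.
I averages over the q = 3 poor units only: 1.153846 / 3 = 0.385.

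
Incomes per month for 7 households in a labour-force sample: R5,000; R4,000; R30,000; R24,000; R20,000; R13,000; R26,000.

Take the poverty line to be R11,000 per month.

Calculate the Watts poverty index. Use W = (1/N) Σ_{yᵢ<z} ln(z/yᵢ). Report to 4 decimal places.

Poor units: R4,000, R5,000 (q = 2 of N = 7).
ln(z/y) terms: ln(11000/4000) = 1.0116; ln(11000/5000) = 0.7885.
W = 1.800058 / 7 = 0.2572.

0.2572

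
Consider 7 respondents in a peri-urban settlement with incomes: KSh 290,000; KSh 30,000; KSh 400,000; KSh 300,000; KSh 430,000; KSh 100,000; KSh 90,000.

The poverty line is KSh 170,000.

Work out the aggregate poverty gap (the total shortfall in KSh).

Poor units: KSh 30,000, KSh 90,000, KSh 100,000 (q = 3 of N = 7).
Individual gaps: 170000−30000 = 140000; 170000−90000 = 80000; 170000−100000 = 70000.
Aggregate gap = KSh 290,000.

KSh 290,000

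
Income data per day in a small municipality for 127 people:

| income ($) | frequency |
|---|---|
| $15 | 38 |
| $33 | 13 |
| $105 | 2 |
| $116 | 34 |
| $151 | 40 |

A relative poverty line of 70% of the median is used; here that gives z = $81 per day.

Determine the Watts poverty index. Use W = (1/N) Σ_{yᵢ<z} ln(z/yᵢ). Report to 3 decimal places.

0.597

Below the line: 38×$15, 13×$33 (q = 51 of N = 127).
Log gaps: ln(81/15) = 1.6864 (×38); ln(81/33) = 0.8979 (×13).
W = 75.756401 / 127 = 0.597.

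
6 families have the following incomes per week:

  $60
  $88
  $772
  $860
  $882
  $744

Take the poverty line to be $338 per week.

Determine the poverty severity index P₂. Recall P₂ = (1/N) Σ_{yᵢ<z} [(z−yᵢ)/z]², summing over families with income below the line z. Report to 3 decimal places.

Incomes under z: $60, $88 (q = 2 of N = 6).
Normalized shortfalls: (338−60)/338 = 0.8225; (338−88)/338 = 0.7396.
Squared: 0.6765; 0.5471.
Sum = 1.223557; P₂ = 1.223557 / 6 = 0.204.

0.204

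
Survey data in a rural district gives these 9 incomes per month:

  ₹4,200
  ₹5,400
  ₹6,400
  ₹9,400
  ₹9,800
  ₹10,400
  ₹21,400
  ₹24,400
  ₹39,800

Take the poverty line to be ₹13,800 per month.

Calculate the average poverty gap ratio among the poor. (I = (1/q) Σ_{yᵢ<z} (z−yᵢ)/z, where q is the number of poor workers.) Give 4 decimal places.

Poor units: ₹4,200, ₹5,400, ₹6,400, ₹9,400, ₹9,800, ₹10,400 (q = 6 of N = 9).
Shortfall ratios (z−y)/z: 0.6957, 0.6087, 0.5362, 0.3188, 0.2899, 0.2464; sum = 2.695652.
I averages over the q = 6 poor units only: 2.695652 / 6 = 0.4493.

0.4493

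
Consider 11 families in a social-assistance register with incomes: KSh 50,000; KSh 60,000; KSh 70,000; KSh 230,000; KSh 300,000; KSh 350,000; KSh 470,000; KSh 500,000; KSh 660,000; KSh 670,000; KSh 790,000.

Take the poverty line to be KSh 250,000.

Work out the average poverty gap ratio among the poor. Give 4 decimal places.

0.5900

Below the line: KSh 50,000, KSh 60,000, KSh 70,000, KSh 230,000 (q = 4 of N = 11).
Relative gaps: 0.8000, 0.7600, 0.7200, 0.0800; sum = 2.360000.
The income-gap ratio divides by q (the poor only): 2.360000 / 4 = 0.5900.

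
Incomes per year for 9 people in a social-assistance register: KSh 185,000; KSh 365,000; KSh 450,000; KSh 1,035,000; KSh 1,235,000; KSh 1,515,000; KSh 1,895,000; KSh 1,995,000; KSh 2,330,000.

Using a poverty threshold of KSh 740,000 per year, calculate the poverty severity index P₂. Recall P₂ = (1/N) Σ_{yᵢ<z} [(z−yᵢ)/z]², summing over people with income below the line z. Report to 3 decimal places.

0.108

Below z: KSh 185,000, KSh 365,000, KSh 450,000 (q = 3 of N = 9).
Gap ratios (z−y)/z: (740000−185000)/740000 = 0.7500; (740000−365000)/740000 = 0.5068; (740000−450000)/740000 = 0.3919.
Squared: 0.5625; 0.2568; 0.1536.
Sum = 0.972882; P₂ = 0.972882 / 9 = 0.108.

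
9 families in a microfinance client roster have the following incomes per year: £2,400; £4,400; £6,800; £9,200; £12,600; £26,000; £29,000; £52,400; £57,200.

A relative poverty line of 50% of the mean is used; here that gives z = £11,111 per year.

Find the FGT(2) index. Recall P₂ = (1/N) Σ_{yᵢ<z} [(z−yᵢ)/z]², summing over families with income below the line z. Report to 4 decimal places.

Below the line: £2,400, £4,400, £6,800, £9,200 (q = 4 of N = 9).
Gap ratios (z−y)/z: (11111−2400)/11111 = 0.7840; (11111−4400)/11111 = 0.6040; (11111−6800)/11111 = 0.3880; (11111−9200)/11111 = 0.1720.
Squared: 0.6147; 0.3648; 0.1505; 0.0296.
Sum = 1.159584; P₂ = 1.159584 / 9 = 0.1288.

0.1288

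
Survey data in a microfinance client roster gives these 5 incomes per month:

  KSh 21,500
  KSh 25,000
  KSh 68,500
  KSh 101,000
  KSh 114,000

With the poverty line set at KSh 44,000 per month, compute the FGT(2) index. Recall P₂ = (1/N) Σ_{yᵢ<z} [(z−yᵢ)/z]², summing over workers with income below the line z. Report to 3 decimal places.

Incomes under z: KSh 21,500, KSh 25,000 (q = 2 of N = 5).
Relative gaps: (44000−21500)/44000 = 0.5114; (44000−25000)/44000 = 0.4318.
Squared: 0.2615; 0.1865.
Sum = 0.447960; P₂ = 0.447960 / 5 = 0.090.

0.090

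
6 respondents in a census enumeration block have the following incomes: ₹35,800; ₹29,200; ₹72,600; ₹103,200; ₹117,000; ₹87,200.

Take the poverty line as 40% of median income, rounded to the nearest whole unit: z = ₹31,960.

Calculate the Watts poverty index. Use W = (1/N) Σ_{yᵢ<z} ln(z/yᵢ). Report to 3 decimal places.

Poor units: ₹29,200 (q = 1 of N = 6).
Log gaps: ln(31960/29200) = 0.0903.
W = 0.090316 / 6 = 0.015.

0.015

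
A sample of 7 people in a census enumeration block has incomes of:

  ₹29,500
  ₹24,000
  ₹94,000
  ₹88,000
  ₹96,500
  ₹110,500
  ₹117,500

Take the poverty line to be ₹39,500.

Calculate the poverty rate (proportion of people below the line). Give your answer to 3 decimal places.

0.286

2 of the 7 people have income below ₹39,500.
H = 2/7 = 0.286.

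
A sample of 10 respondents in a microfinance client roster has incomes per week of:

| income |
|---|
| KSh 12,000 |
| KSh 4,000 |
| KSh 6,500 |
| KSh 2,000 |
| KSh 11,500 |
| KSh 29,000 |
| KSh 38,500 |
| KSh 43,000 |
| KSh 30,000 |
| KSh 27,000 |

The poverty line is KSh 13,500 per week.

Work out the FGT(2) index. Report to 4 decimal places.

Below the line: KSh 2,000, KSh 4,000, KSh 6,500, KSh 11,500, KSh 12,000 (q = 5 of N = 10).
Gap ratios (z−y)/z: (13500−2000)/13500 = 0.8519; (13500−4000)/13500 = 0.7037; (13500−6500)/13500 = 0.5185; (13500−11500)/13500 = 0.1481; (13500−12000)/13500 = 0.1111.
Squared: 0.7257; 0.4952; 0.2689; 0.0219; 0.0123.
Sum = 1.524005; P₂ = 1.524005 / 10 = 0.1524.

0.1524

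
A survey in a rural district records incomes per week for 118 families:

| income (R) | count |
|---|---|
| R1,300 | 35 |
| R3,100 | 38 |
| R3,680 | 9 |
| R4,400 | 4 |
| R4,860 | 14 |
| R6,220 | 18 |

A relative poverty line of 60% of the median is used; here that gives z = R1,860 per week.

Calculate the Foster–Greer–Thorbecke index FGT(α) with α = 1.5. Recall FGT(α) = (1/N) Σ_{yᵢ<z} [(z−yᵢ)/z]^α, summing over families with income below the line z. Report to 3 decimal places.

Poor units: 35×R1,300 (q = 35 of N = 118).
Relative gaps: (1860−1300)/1860 = 0.3011 (×35).
Raised to α = 1.5: 0.16520 (×35).
Sum = 5.782034; FGT(1.5) = 5.782034 / 118 = 0.049.

0.049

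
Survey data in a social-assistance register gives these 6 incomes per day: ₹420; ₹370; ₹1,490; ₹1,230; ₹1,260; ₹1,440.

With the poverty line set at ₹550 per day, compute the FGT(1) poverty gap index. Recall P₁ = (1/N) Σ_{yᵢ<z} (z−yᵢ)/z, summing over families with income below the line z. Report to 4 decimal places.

Incomes under z: ₹370, ₹420 (q = 2 of N = 6).
Normalized shortfalls: (550−370)/550 = 0.3273; (550−420)/550 = 0.2364.
Σ = 0.563636. Dividing by the full population N = 6 gives P₁ = 0.0939.

0.0939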